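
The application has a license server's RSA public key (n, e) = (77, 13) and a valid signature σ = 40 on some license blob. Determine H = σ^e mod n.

68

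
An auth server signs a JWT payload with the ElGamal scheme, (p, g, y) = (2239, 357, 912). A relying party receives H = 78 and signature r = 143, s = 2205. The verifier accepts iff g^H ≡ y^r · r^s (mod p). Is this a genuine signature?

Left side g^H mod p:
357^2 = 127449 ≡ 2065
357^4 ≡ 2065^2 = 4264225 ≡ 1169
357^8 ≡ 1169^2 = 1366561 ≡ 771
357^16 ≡ 771^2 = 594441 ≡ 1106
357^32 ≡ 1106^2 = 1223236 ≡ 742
357^64 ≡ 742^2 = 550564 ≡ 2009
78 = 64 + 8 + 4 + 2, so 357^78 ≡ 2009·771·1169·2065 ≡ 484 (mod 2239)
Right side y^r · r^s mod p:
912^2 = 831744 ≡ 1075
912^4 ≡ 1075^2 = 1155625 ≡ 301
912^8 ≡ 301^2 = 90601 ≡ 1041
912^16 ≡ 1041^2 = 1083681 ≡ 5
912^32 ≡ 5^2 = 25
912^64 ≡ 25^2 = 625
912^128 ≡ 625^2 = 390625 ≡ 1039
143 = 128 + 8 + 4 + 2 + 1, so 912^143 ≡ 1039·1041·301·1075·912 ≡ 1054 (mod 2239)
143^2 = 20449 ≡ 298
143^4 ≡ 298^2 = 88804 ≡ 1483
143^8 ≡ 1483^2 = 2199289 ≡ 591
143^16 ≡ 591^2 = 349281 ≡ 2236
143^32 ≡ 2236^2 = 4999696 ≡ 9
143^64 ≡ 9^2 = 81
143^128 ≡ 81^2 = 6561 ≡ 2083
143^256 ≡ 2083^2 = 4338889 ≡ 1946
143^512 ≡ 1946^2 = 3786916 ≡ 767
143^1024 ≡ 767^2 = 588289 ≡ 1671
143^2048 ≡ 1671^2 = 2792241 ≡ 208
2205 = 2048 + 128 + 16 + 8 + 4 + 1, so 143^2205 ≡ 208·2083·2236·591·1483·143 ≡ 1183 (mod 2239)
1054·1183 = 1246882 ≡ 1998 (mod 2239)
484 ≠ 1998, so verification fails.

forged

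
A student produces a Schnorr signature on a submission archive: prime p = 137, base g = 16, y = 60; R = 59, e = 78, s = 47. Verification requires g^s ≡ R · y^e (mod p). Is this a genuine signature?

genuine

g^s mod p:
16^2 = 256 ≡ 119
16^4 ≡ 119^2 = 14161 ≡ 50
16^8 ≡ 50^2 = 2500 ≡ 34
16^16 ≡ 34^2 = 1156 ≡ 60
16^32 ≡ 60^2 = 3600 ≡ 38
47 = 32 + 8 + 4 + 2 + 1, so 16^47 ≡ 38·34·50·119·16 ≡ 74 (mod 137)
R · y^e mod p:
60^2 = 3600 ≡ 38
60^4 ≡ 38^2 = 1444 ≡ 74
60^8 ≡ 74^2 = 5476 ≡ 133
60^16 ≡ 133^2 = 17689 ≡ 16
60^32 ≡ 16^2 = 256 ≡ 119
60^64 ≡ 119^2 = 14161 ≡ 50
78 = 64 + 8 + 4 + 2, so 60^78 ≡ 50·133·74·38 ≡ 122 (mod 137)
59·122 = 7198 ≡ 74 (mod 137)
74 ≡ 74 (mod 137); signature holds.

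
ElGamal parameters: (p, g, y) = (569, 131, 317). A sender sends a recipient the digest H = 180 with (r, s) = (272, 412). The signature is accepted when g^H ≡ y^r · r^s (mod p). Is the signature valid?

valid

Left side g^H mod p:
Squares mod 569: 131^1≡131, 131^2≡91, 131^4≡315, 131^8≡219, 131^16≡165, 131^32≡482, 131^64≡172, 131^128≡565
180 = 128 + 32 + 16 + 4, so 131^180 ≡ 565·482·165·315 ≡ 497 (mod 569)
Right side y^r · r^s mod p:
Squares mod 569: 317^1≡317, 317^2≡345, 317^4≡104, 317^8≡5, 317^16≡25, 317^32≡56, 317^64≡291, 317^128≡469, 317^256≡327
272 = 256 + 16, so 317^272 ≡ 327·25 ≡ 209 (mod 569)
Squares mod 569: 272^1≡272, 272^2≡14, 272^4≡196, 272^8≡293, 272^16≡499, 272^32≡348, 272^64≡476, 272^128≡114, 272^256≡478
412 = 256 + 128 + 16 + 8 + 4, so 272^412 ≡ 478·114·499·293·196 ≡ 114 (mod 569)
209·114 = 23826 ≡ 497 (mod 569)
497 ≡ 497 (mod 569), so the signature is genuine.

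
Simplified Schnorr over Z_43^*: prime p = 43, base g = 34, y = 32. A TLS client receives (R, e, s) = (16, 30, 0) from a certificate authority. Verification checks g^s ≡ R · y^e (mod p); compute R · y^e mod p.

Squares mod 43: 32^1≡32, 32^2≡35, 32^4≡21, 32^8≡11, 32^16≡35
30 = 16 + 8 + 4 + 2, so 32^30 ≡ 35·11·21·35 ≡ 35 (mod 43)
R · y^e ≡ 16·35 = 560 ≡ 1 (mod 43)

1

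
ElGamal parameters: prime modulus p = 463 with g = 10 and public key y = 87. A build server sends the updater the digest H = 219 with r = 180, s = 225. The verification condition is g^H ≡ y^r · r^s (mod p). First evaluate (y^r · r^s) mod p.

96

Squares mod 463: 87^1≡87, 87^2≡161, 87^4≡456, 87^8≡49, 87^16≡86, 87^32≡451, 87^64≡144, 87^128≡364
180 = 128 + 32 + 16 + 4, so 87^180 ≡ 364·451·86·456 ≡ 159 (mod 463)
Squares mod 463: 180^1≡180, 180^2≡453, 180^4≡100, 180^8≡277, 180^16≡334, 180^32≡436, 180^64≡266, 180^128≡380
225 = 128 + 64 + 32 + 1, so 180^225 ≡ 380·266·436·180 ≡ 219 (mod 463)
y^r · r^s ≡ 159·219 = 34821 ≡ 96 (mod 463)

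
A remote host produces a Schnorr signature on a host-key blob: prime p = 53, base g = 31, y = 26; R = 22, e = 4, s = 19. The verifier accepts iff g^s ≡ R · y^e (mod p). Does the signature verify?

verifies

g^s mod p:
Squares mod 53: 31^1≡31, 31^2≡7, 31^4≡49, 31^8≡16, 31^16≡44
19 = 16 + 2 + 1, so 31^19 ≡ 44·7·31 ≡ 8 (mod 53)
R · y^e mod p:
Squares mod 53: 26^1≡26, 26^2≡40, 26^4≡10
26^4 ≡ 10 (mod 53)
22·10 = 220 ≡ 8 (mod 53)
8 ≡ 8 (mod 53); signature holds.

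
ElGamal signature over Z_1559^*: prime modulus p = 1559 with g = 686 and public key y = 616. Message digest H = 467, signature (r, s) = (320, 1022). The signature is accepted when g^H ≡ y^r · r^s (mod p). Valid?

no

Left side g^H mod p:
Squares mod 1559: 686^1≡686, 686^2≡1337, 686^4≡955, 686^8≡10, 686^16≡100, 686^32≡646, 686^64≡1063, 686^128≡1253, 686^256≡96
467 = 256 + 128 + 64 + 16 + 2 + 1, so 686^467 ≡ 96·1253·1063·100·1337·686 ≡ 457 (mod 1559)
Right side y^r · r^s mod p:
Squares mod 1559: 616^1≡616, 616^2≡619, 616^4≡1206, 616^8≡1448, 616^16≡1408, 616^32≡975, 616^64≡1194, 616^128≡710, 616^256≡543
320 = 256 + 64, so 616^320 ≡ 543·1194 ≡ 1357 (mod 1559)
Squares mod 1559: 320^1≡320, 320^2≡1065, 320^4≡832, 320^8≡28, 320^16≡784, 320^32≡410, 320^64≡1287, 320^128≡711, 320^256≡405, 320^512≡330
1022 = 512 + 256 + 128 + 64 + 32 + 16 + 8 + 4 + 2, so 320^1022 ≡ 330·405·711·1287·410·784·28·832·1065 ≡ 234 (mod 1559)
1357·234 = 317538 ≡ 1061 (mod 1559)
457 ≠ 1061, so verification fails.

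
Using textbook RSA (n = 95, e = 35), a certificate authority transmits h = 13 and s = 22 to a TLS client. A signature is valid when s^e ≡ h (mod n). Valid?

s^2 ≡ 22^2 = 484 ≡ 9
s^4 ≡ 9^2 = 81
s^8 ≡ 81^2 = 6561 ≡ 6
s^16 ≡ 6^2 = 36
s^32 ≡ 36^2 = 1296 ≡ 61
35 = 32 + 2 + 1, so s^35 ≡ 61·9·22 ≡ 13 (mod 95)
s^35 mod 95 = 13 matches h.

yes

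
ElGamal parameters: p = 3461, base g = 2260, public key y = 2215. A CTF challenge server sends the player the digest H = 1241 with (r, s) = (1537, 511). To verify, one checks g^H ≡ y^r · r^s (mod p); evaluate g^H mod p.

2593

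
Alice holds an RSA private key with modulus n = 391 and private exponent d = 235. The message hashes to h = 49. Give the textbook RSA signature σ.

h^2 ≡ 49^2 = 2401 ≡ 55
h^4 ≡ 55^2 = 3025 ≡ 288
h^8 ≡ 288^2 = 82944 ≡ 52
h^16 ≡ 52^2 = 2704 ≡ 358
h^32 ≡ 358^2 = 128164 ≡ 307
h^64 ≡ 307^2 = 94249 ≡ 18
h^128 ≡ 18^2 = 324
235 = 128 + 64 + 32 + 8 + 2 + 1, so h^235 ≡ 324·18·307·52·55·49 ≡ 196 (mod 391)

196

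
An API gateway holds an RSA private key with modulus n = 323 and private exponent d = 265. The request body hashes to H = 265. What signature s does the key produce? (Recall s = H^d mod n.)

H^265 mod 323 = 75

75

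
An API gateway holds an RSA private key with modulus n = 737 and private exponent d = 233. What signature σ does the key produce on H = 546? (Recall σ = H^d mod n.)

Squares mod 737: H^1≡546, H^2≡368, H^4≡553, H^8≡691, H^16≡642, H^32≡181, H^64≡333, H^128≡339
233 = 128 + 64 + 32 + 8 + 1, so H^233 ≡ 339·333·181·691·546 ≡ 167 (mod 737)

167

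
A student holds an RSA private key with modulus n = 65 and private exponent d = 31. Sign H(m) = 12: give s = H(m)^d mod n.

38

(H(m))^2 ≡ 12^2 = 144 ≡ 14
(H(m))^4 ≡ 14^2 = 196 ≡ 1
(H(m))^8 ≡ 1^2 = 1
(H(m))^16 ≡ 1^2 = 1
31 = 16 + 8 + 4 + 2 + 1, so (H(m))^31 ≡ 1·1·1·14·12 ≡ 38 (mod 65)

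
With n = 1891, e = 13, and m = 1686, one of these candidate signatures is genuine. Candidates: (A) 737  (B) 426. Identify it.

Candidate A: 737^2 = 543169 ≡ 452; 737^4 ≡ 452^2 = 204304 ≡ 76; 737^8 ≡ 76^2 = 5776 ≡ 103; 13 = 8 + 4 + 1, so 737^13 ≡ 103·76·737 ≡ 1686 (mod 1891)
  → matches m = 1686
Candidate B: 426^2 = 181476 ≡ 1831; 426^4 ≡ 1831^2 = 3352561 ≡ 1709; 426^8 ≡ 1709^2 = 2920681 ≡ 977; 13 = 8 + 4 + 1, so 426^13 ≡ 977·1709·426 ≡ 914 (mod 1891)

A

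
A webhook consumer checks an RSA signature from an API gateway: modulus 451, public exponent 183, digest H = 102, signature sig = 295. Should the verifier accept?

accept

sig^2 ≡ 295^2 = 87025 ≡ 433
sig^4 ≡ 433^2 = 187489 ≡ 324
sig^8 ≡ 324^2 = 104976 ≡ 344
sig^16 ≡ 344^2 = 118336 ≡ 174
sig^32 ≡ 174^2 = 30276 ≡ 59
sig^64 ≡ 59^2 = 3481 ≡ 324
sig^128 ≡ 324^2 = 104976 ≡ 344
183 = 128 + 32 + 16 + 4 + 2 + 1, so sig^183 ≡ 344·59·174·324·433·295 ≡ 102 (mod 451)
sig^183 mod 451 = 102 matches H.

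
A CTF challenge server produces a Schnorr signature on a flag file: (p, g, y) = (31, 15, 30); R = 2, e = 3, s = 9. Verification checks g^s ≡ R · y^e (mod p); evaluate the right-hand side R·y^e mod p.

29

30^2 = 900 ≡ 1
3 = 2 + 1, so 30^3 ≡ 1·30 ≡ 30 (mod 31)
R · y^e ≡ 2·30 = 60 ≡ 29 (mod 31)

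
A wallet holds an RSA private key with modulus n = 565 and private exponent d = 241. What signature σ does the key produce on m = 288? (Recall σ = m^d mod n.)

278

m^2 ≡ 288^2 = 82944 ≡ 454
m^4 ≡ 454^2 = 206116 ≡ 456
m^8 ≡ 456^2 = 207936 ≡ 16
m^16 ≡ 16^2 = 256
m^32 ≡ 256^2 = 65536 ≡ 561
m^64 ≡ 561^2 = 314721 ≡ 16
m^128 ≡ 16^2 = 256
241 = 128 + 64 + 32 + 16 + 1, so m^241 ≡ 256·16·561·256·288 ≡ 278 (mod 565)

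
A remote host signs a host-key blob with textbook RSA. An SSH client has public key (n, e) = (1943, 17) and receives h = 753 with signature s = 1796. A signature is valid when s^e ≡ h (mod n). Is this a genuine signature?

forged

Squares mod 1943: s^1≡1796, s^2≡236, s^4≡1292, s^8≡227, s^16≡1011
17 = 16 + 1, so s^17 ≡ 1011·1796 ≡ 994 (mod 1943)
994 ≠ 753, so verification fails.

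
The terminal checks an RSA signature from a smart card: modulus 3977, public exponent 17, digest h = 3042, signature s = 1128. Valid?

Squares mod 3977: s^1≡1128, s^2≡3721, s^4≡1904, s^8≡2169, s^16≡3747
17 = 16 + 1, so s^17 ≡ 3747·1128 ≡ 3042 (mod 3977)
3042 = h, so the signature checks out.

yes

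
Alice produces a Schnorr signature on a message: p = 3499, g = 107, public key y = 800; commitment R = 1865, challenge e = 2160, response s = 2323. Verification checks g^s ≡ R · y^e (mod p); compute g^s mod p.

3303

107^2323 mod 3499 = 3303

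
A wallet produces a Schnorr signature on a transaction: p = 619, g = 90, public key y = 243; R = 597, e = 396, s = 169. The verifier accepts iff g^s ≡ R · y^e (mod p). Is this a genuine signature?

genuine

g^s mod p:
Squares mod 619: 90^1≡90, 90^2≡53, 90^4≡333, 90^8≡88, 90^16≡316, 90^32≡197, 90^64≡431, 90^128≡61
169 = 128 + 32 + 8 + 1, so 90^169 ≡ 61·197·88·90 ≡ 295 (mod 619)
R · y^e mod p:
Squares mod 619: 243^1≡243, 243^2≡244, 243^4≡112, 243^8≡164, 243^16≡279, 243^32≡466, 243^64≡506, 243^128≡389, 243^256≡285
396 = 256 + 128 + 8 + 4, so 243^396 ≡ 285·389·164·112 ≡ 71 (mod 619)
597·71 = 42387 ≡ 295 (mod 619)
295 ≡ 295 (mod 619); signature holds.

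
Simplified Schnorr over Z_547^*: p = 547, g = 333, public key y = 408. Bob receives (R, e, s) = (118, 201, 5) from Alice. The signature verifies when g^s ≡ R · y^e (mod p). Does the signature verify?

g^s mod p:
333^5 mod 547 = 77
R · y^e mod p:
408^201 mod 547 = 307
118·307 = 36226 ≡ 124 (mod 547)
77 ≠ 124; the check fails.

does not verify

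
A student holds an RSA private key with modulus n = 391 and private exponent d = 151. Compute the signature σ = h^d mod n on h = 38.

387

h^2 ≡ 38^2 = 1444 ≡ 271
h^4 ≡ 271^2 = 73441 ≡ 324
h^8 ≡ 324^2 = 104976 ≡ 188
h^16 ≡ 188^2 = 35344 ≡ 154
h^32 ≡ 154^2 = 23716 ≡ 256
h^64 ≡ 256^2 = 65536 ≡ 239
h^128 ≡ 239^2 = 57121 ≡ 35
151 = 128 + 16 + 4 + 2 + 1, so h^151 ≡ 35·154·324·271·38 ≡ 387 (mod 391)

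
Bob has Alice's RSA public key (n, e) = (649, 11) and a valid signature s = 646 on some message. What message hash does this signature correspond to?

30

s^11 mod 649 = 30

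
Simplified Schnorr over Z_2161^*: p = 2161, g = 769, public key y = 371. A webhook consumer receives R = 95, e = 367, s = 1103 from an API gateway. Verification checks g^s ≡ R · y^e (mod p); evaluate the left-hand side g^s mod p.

769^2 = 591361 ≡ 1408
769^4 ≡ 1408^2 = 1982464 ≡ 827
769^8 ≡ 827^2 = 683929 ≡ 1053
769^16 ≡ 1053^2 = 1108809 ≡ 216
769^32 ≡ 216^2 = 46656 ≡ 1275
769^64 ≡ 1275^2 = 1625625 ≡ 553
769^128 ≡ 553^2 = 305809 ≡ 1108
769^256 ≡ 1108^2 = 1227664 ≡ 216
769^512 ≡ 216^2 = 46656 ≡ 1275
769^1024 ≡ 1275^2 = 1625625 ≡ 553
1103 = 1024 + 64 + 8 + 4 + 2 + 1, so 769^1103 ≡ 553·553·1053·827·1408·769 ≡ 1691 (mod 2161)

1691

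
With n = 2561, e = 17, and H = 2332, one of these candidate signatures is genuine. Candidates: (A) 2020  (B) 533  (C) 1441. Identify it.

A

Candidate A: Squares mod 2561: 2020^1≡2020, 2020^2≡727, 2020^4≡963, 2020^8≡287, 2020^16≡417; 17 = 16 + 1, so 2020^17 ≡ 417·2020 ≡ 2332 (mod 2561)
  → matches H = 2332
Candidate B: Squares mod 2561: 533^1≡533, 533^2≡2379, 533^4≡2392, 533^8≡390, 533^16≡1001; 17 = 16 + 1, so 533^17 ≡ 1001·533 ≡ 845 (mod 2561)
Candidate C: Squares mod 2561: 1441^1≡1441, 1441^2≡2071, 1441^4≡1927, 1441^8≡2440, 1441^16≡1836; 17 = 16 + 1, so 1441^17 ≡ 1836·1441 ≡ 163 (mod 2561)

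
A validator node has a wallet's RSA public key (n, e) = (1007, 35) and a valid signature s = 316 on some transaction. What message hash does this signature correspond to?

141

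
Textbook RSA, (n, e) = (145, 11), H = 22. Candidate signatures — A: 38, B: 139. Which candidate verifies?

A

Candidate A: 38^2 = 1444 ≡ 139; 38^4 ≡ 139^2 = 19321 ≡ 36; 38^8 ≡ 36^2 = 1296 ≡ 136; 11 = 8 + 2 + 1, so 38^11 ≡ 136·139·38 ≡ 22 (mod 145)
  → matches H = 22
Candidate B: 139^2 = 19321 ≡ 36; 139^4 ≡ 36^2 = 1296 ≡ 136; 139^8 ≡ 136^2 = 18496 ≡ 81; 11 = 8 + 2 + 1, so 139^11 ≡ 81·36·139 ≡ 49 (mod 145)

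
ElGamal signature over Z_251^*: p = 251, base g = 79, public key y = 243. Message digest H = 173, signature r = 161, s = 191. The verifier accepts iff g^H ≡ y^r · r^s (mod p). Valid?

Left side g^H mod p:
Squares mod 251: 79^1≡79, 79^2≡217, 79^4≡152, 79^8≡12, 79^16≡144, 79^32≡154, 79^64≡122, 79^128≡75
173 = 128 + 32 + 8 + 4 + 1, so 79^173 ≡ 75·154·12·152·79 ≡ 88 (mod 251)
Right side y^r · r^s mod p:
Squares mod 251: 243^1≡243, 243^2≡64, 243^4≡80, 243^8≡125, 243^16≡63, 243^32≡204, 243^64≡201, 243^128≡241
161 = 128 + 32 + 1, so 243^161 ≡ 241·204·243 ≡ 5 (mod 251)
Squares mod 251: 161^1≡161, 161^2≡68, 161^4≡106, 161^8≡192, 161^16≡218, 161^32≡85, 161^64≡197, 161^128≡155
191 = 128 + 32 + 16 + 8 + 4 + 2 + 1, so 161^191 ≡ 155·85·218·192·106·68·161 ≡ 93 (mod 251)
5·93 = 465 ≡ 214 (mod 251)
88 ≠ 214, so verification fails.

no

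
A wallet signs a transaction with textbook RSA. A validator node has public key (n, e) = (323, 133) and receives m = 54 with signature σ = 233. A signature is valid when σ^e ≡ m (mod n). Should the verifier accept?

accept

σ^2 ≡ 233^2 = 54289 ≡ 25
σ^4 ≡ 25^2 = 625 ≡ 302
σ^8 ≡ 302^2 = 91204 ≡ 118
σ^16 ≡ 118^2 = 13924 ≡ 35
σ^32 ≡ 35^2 = 1225 ≡ 256
σ^64 ≡ 256^2 = 65536 ≡ 290
σ^128 ≡ 290^2 = 84100 ≡ 120
133 = 128 + 4 + 1, so σ^133 ≡ 120·302·233 ≡ 54 (mod 323)
54 = m, so the signature checks out.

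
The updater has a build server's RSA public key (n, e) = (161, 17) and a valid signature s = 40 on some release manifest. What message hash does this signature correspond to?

80

s^17 mod 161 = 80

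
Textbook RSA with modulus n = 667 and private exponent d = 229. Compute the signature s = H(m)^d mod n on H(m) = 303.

151

(H(m))^229 mod 667 = 151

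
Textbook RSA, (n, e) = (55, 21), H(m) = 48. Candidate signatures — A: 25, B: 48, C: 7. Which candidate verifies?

Candidate A: Squares mod 55: 25^1≡25, 25^2≡20, 25^4≡15, 25^8≡5, 25^16≡25; 21 = 16 + 4 + 1, so 25^21 ≡ 25·15·25 ≡ 25 (mod 55)
Candidate B: Squares mod 55: 48^1≡48, 48^2≡49, 48^4≡36, 48^8≡31, 48^16≡26; 21 = 16 + 4 + 1, so 48^21 ≡ 26·36·48 ≡ 48 (mod 55)
  → matches H(m) = 48
Candidate C: Squares mod 55: 7^1≡7, 7^2≡49, 7^4≡36, 7^8≡31, 7^16≡26; 21 = 16 + 4 + 1, so 7^21 ≡ 26·36·7 ≡ 7 (mod 55)

B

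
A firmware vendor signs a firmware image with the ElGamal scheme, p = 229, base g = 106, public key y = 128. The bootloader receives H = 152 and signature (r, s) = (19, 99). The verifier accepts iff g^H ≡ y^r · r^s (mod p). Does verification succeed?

fails

Left side g^H mod p:
106^152 mod 229 = 1
Right side y^r · r^s mod p:
128^19 mod 229 = 122
19^99 mod 229 = 161
122·161 = 19642 ≡ 177 (mod 229)
1 ≠ 177, so verification fails.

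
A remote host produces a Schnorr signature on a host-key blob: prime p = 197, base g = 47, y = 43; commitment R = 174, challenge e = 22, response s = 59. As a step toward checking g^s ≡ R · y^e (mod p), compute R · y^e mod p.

Squares mod 197: 43^1≡43, 43^2≡76, 43^4≡63, 43^8≡29, 43^16≡53
22 = 16 + 4 + 2, so 43^22 ≡ 53·63·76 ≡ 28 (mod 197)
R · y^e ≡ 174·28 = 4872 ≡ 144 (mod 197)

144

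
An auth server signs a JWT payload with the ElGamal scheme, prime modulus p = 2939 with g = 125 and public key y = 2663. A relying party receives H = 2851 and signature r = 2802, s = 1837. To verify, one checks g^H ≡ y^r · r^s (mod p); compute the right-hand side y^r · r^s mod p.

Squares mod 2939: 2663^1≡2663, 2663^2≡2701, 2663^4≡803, 2663^8≡1168, 2663^16≡528, 2663^32≡2518, 2663^64≡901, 2663^128≡637, 2663^256≡187, 2663^512≡2640, 2663^1024≡1231, 2663^2048≡1776
2802 = 2048 + 512 + 128 + 64 + 32 + 16 + 2, so 2663^2802 ≡ 1776·2640·637·901·2518·528·2701 ≡ 2867 (mod 2939)
Squares mod 2939: 2802^1≡2802, 2802^2≡1135, 2802^4≡943, 2802^8≡1671, 2802^16≡191, 2802^32≡1213, 2802^64≡1869, 2802^128≡1629, 2802^256≡2663, 2802^512≡2701, 2802^1024≡803
1837 = 1024 + 512 + 256 + 32 + 8 + 4 + 1, so 2802^1837 ≡ 803·2701·2663·1213·1671·943·2802 ≡ 1139 (mod 2939)
y^r · r^s ≡ 2867·1139 = 3265513 ≡ 284 (mod 2939)

284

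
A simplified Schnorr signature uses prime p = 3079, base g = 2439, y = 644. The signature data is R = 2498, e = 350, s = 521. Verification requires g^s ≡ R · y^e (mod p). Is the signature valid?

g^s mod p:
2439^2 = 5948721 ≡ 93
2439^4 ≡ 93^2 = 8649 ≡ 2491
2439^8 ≡ 2491^2 = 6205081 ≡ 896
2439^16 ≡ 896^2 = 802816 ≡ 2276
2439^32 ≡ 2276^2 = 5180176 ≡ 1298
2439^64 ≡ 1298^2 = 1684804 ≡ 591
2439^128 ≡ 591^2 = 349281 ≡ 1354
2439^256 ≡ 1354^2 = 1833316 ≡ 1311
2439^512 ≡ 1311^2 = 1718721 ≡ 639
521 = 512 + 8 + 1, so 2439^521 ≡ 639·896·2439 ≡ 551 (mod 3079)
R · y^e mod p:
644^2 = 414736 ≡ 2150
644^4 ≡ 2150^2 = 4622500 ≡ 921
644^8 ≡ 921^2 = 848241 ≡ 1516
644^16 ≡ 1516^2 = 2298256 ≡ 1322
644^32 ≡ 1322^2 = 1747684 ≡ 1891
644^64 ≡ 1891^2 = 3575881 ≡ 1162
644^128 ≡ 1162^2 = 1350244 ≡ 1642
644^256 ≡ 1642^2 = 2696164 ≡ 2039
350 = 256 + 64 + 16 + 8 + 4 + 2, so 644^350 ≡ 2039·1162·1322·1516·921·2150 ≡ 529 (mod 3079)
2498·529 = 1321442 ≡ 551 (mod 3079)
551 ≡ 551 (mod 3079); signature holds.

valid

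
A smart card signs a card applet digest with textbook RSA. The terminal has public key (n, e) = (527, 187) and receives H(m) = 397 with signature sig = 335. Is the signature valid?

valid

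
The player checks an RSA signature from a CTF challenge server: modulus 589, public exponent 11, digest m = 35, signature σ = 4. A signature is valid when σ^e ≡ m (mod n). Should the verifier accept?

Squares mod 589: σ^1≡4, σ^2≡16, σ^4≡256, σ^8≡157
11 = 8 + 2 + 1, so σ^11 ≡ 157·16·4 ≡ 35 (mod 589)
35 = m, so the signature checks out.

accept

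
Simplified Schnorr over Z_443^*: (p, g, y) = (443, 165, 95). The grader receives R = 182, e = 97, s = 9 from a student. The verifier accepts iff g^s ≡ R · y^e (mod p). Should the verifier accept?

g^s mod p:
165^2 = 27225 ≡ 202
165^4 ≡ 202^2 = 40804 ≡ 48
165^8 ≡ 48^2 = 2304 ≡ 89
9 = 8 + 1, so 165^9 ≡ 89·165 ≡ 66 (mod 443)
R · y^e mod p:
95^2 = 9025 ≡ 165
95^4 ≡ 165^2 = 27225 ≡ 202
95^8 ≡ 202^2 = 40804 ≡ 48
95^16 ≡ 48^2 = 2304 ≡ 89
95^32 ≡ 89^2 = 7921 ≡ 390
95^64 ≡ 390^2 = 152100 ≡ 151
97 = 64 + 32 + 1, so 95^97 ≡ 151·390·95 ≡ 346 (mod 443)
182·346 = 62972 ≡ 66 (mod 443)
66 ≡ 66 (mod 443); signature holds.

accept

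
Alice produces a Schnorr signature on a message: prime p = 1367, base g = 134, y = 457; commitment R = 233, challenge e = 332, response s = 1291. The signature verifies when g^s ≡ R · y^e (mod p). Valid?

yes

g^s mod p:
134^2 = 17956 ≡ 185
134^4 ≡ 185^2 = 34225 ≡ 50
134^8 ≡ 50^2 = 2500 ≡ 1133
134^16 ≡ 1133^2 = 1283689 ≡ 76
134^32 ≡ 76^2 = 5776 ≡ 308
134^64 ≡ 308^2 = 94864 ≡ 541
134^128 ≡ 541^2 = 292681 ≡ 143
134^256 ≡ 143^2 = 20449 ≡ 1311
134^512 ≡ 1311^2 = 1718721 ≡ 402
134^1024 ≡ 402^2 = 161604 ≡ 298
1291 = 1024 + 256 + 8 + 2 + 1, so 134^1291 ≡ 298·1311·1133·185·134 ≡ 89 (mod 1367)
R · y^e mod p:
457^2 = 208849 ≡ 1065
457^4 ≡ 1065^2 = 1134225 ≡ 982
457^8 ≡ 982^2 = 964324 ≡ 589
457^16 ≡ 589^2 = 346921 ≡ 1070
457^32 ≡ 1070^2 = 1144900 ≡ 721
457^64 ≡ 721^2 = 519841 ≡ 381
457^128 ≡ 381^2 = 145161 ≡ 259
457^256 ≡ 259^2 = 67081 ≡ 98
332 = 256 + 64 + 8 + 4, so 457^332 ≡ 98·381·589·982 ≡ 370 (mod 1367)
233·370 = 86210 ≡ 89 (mod 1367)
89 ≡ 89 (mod 1367); signature holds.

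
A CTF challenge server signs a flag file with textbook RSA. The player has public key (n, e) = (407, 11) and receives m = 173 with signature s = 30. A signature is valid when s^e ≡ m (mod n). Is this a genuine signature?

genuine

s^2 ≡ 30^2 = 900 ≡ 86
s^4 ≡ 86^2 = 7396 ≡ 70
s^8 ≡ 70^2 = 4900 ≡ 16
11 = 8 + 2 + 1, so s^11 ≡ 16·86·30 ≡ 173 (mod 407)
Since 173 equals the digest 173, verification succeeds.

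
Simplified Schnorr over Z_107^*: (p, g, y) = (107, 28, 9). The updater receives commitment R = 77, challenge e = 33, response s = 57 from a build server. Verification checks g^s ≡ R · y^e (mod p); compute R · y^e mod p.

9^2 = 81
9^4 ≡ 81^2 = 6561 ≡ 34
9^8 ≡ 34^2 = 1156 ≡ 86
9^16 ≡ 86^2 = 7396 ≡ 13
9^32 ≡ 13^2 = 169 ≡ 62
33 = 32 + 1, so 9^33 ≡ 62·9 ≡ 23 (mod 107)
R · y^e ≡ 77·23 = 1771 ≡ 59 (mod 107)

59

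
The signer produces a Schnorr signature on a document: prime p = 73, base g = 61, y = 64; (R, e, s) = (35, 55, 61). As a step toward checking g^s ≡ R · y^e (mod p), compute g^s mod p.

61^2 = 3721 ≡ 71
61^4 ≡ 71^2 = 5041 ≡ 4
61^8 ≡ 4^2 = 16
61^16 ≡ 16^2 = 256 ≡ 37
61^32 ≡ 37^2 = 1369 ≡ 55
61 = 32 + 16 + 8 + 4 + 1, so 61^61 ≡ 55·37·16·4·61 ≡ 50 (mod 73)

50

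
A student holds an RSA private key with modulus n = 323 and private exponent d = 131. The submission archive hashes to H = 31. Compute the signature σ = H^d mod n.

160

Squares mod 323: H^1≡31, H^2≡315, H^4≡64, H^8≡220, H^16≡273, H^32≡239, H^64≡273, H^128≡239
131 = 128 + 2 + 1, so H^131 ≡ 239·315·31 ≡ 160 (mod 323)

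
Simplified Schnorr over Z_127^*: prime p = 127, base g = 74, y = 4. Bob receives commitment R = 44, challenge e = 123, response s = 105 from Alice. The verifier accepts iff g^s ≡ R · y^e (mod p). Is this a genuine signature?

forged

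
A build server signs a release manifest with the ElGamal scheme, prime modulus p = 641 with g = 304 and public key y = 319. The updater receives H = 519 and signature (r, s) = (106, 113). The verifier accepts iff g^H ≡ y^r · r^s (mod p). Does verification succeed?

fails

Left side g^H mod p:
304^2 = 92416 ≡ 112
304^4 ≡ 112^2 = 12544 ≡ 365
304^8 ≡ 365^2 = 133225 ≡ 538
304^16 ≡ 538^2 = 289444 ≡ 353
304^32 ≡ 353^2 = 124609 ≡ 255
304^64 ≡ 255^2 = 65025 ≡ 284
304^128 ≡ 284^2 = 80656 ≡ 531
304^256 ≡ 531^2 = 281961 ≡ 562
304^512 ≡ 562^2 = 315844 ≡ 472
519 = 512 + 4 + 2 + 1, so 304^519 ≡ 472·365·112·304 ≡ 363 (mod 641)
Right side y^r · r^s mod p:
319^2 = 101761 ≡ 483
319^4 ≡ 483^2 = 233289 ≡ 606
319^8 ≡ 606^2 = 367236 ≡ 584
319^16 ≡ 584^2 = 341056 ≡ 44
319^32 ≡ 44^2 = 1936 ≡ 13
319^64 ≡ 13^2 = 169
106 = 64 + 32 + 8 + 2, so 319^106 ≡ 169·13·584·483 ≡ 435 (mod 641)
106^2 = 11236 ≡ 339
106^4 ≡ 339^2 = 114921 ≡ 182
106^8 ≡ 182^2 = 33124 ≡ 433
106^16 ≡ 433^2 = 187489 ≡ 317
106^32 ≡ 317^2 = 100489 ≡ 493
106^64 ≡ 493^2 = 243049 ≡ 110
113 = 64 + 32 + 16 + 1, so 106^113 ≡ 110·493·317·106 ≡ 378 (mod 641)
435·378 = 164430 ≡ 334 (mod 641)
363 ≠ 334, so verification fails.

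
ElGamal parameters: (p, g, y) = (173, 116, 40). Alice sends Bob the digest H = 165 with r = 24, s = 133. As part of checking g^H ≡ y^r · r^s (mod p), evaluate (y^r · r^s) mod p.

40^2 = 1600 ≡ 43
40^4 ≡ 43^2 = 1849 ≡ 119
40^8 ≡ 119^2 = 14161 ≡ 148
40^16 ≡ 148^2 = 21904 ≡ 106
24 = 16 + 8, so 40^24 ≡ 106·148 ≡ 118 (mod 173)
24^2 = 576 ≡ 57
24^4 ≡ 57^2 = 3249 ≡ 135
24^8 ≡ 135^2 = 18225 ≡ 60
24^16 ≡ 60^2 = 3600 ≡ 140
24^32 ≡ 140^2 = 19600 ≡ 51
24^64 ≡ 51^2 = 2601 ≡ 6
24^128 ≡ 6^2 = 36
133 = 128 + 4 + 1, so 24^133 ≡ 36·135·24 ≡ 38 (mod 173)
y^r · r^s ≡ 118·38 = 4484 ≡ 159 (mod 173)

159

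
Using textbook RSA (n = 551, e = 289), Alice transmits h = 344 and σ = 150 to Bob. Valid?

σ^2 ≡ 150^2 = 22500 ≡ 460
σ^4 ≡ 460^2 = 211600 ≡ 16
σ^8 ≡ 16^2 = 256
σ^16 ≡ 256^2 = 65536 ≡ 518
σ^32 ≡ 518^2 = 268324 ≡ 538
σ^64 ≡ 538^2 = 289444 ≡ 169
σ^128 ≡ 169^2 = 28561 ≡ 460
σ^256 ≡ 460^2 = 211600 ≡ 16
289 = 256 + 32 + 1, so σ^289 ≡ 16·538·150 ≡ 207 (mod 551)
The recovered value 207 does not match the digest 344.

no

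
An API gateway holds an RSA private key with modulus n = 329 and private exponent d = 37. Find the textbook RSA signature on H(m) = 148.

(H(m))^2 ≡ 148^2 = 21904 ≡ 190
(H(m))^4 ≡ 190^2 = 36100 ≡ 239
(H(m))^8 ≡ 239^2 = 57121 ≡ 204
(H(m))^16 ≡ 204^2 = 41616 ≡ 162
(H(m))^32 ≡ 162^2 = 26244 ≡ 253
37 = 32 + 4 + 1, so (H(m))^37 ≡ 253·239·148 ≡ 316 (mod 329)

316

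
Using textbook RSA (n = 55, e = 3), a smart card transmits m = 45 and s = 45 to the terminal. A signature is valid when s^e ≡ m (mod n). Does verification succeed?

s^2 ≡ 45^2 = 2025 ≡ 45
3 = 2 + 1, so s^3 ≡ 45·45 ≡ 45 (mod 55)
45 = m, so the signature checks out.

passes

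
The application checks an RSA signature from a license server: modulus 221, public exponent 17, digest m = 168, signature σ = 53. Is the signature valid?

invalid

σ^2 ≡ 53^2 = 2809 ≡ 157
σ^4 ≡ 157^2 = 24649 ≡ 118
σ^8 ≡ 118^2 = 13924 ≡ 1
σ^16 ≡ 1^2 = 1
17 = 16 + 1, so σ^17 ≡ 1·53 ≡ 53 (mod 221)
53 ≠ 168, so verification fails.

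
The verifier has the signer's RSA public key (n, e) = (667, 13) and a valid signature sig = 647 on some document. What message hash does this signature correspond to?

Squares mod 667: sig^1≡647, sig^2≡400, sig^4≡587, sig^8≡397
13 = 8 + 4 + 1, so sig^13 ≡ 397·587·647 ≡ 216 (mod 667)

216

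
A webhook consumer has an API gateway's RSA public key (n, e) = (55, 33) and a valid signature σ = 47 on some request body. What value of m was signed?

Squares mod 55: σ^1≡47, σ^2≡9, σ^4≡26, σ^8≡16, σ^16≡36, σ^32≡31
33 = 32 + 1, so σ^33 ≡ 31·47 ≡ 27 (mod 55)

27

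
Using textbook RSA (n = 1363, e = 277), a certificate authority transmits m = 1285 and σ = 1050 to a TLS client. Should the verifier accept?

accept

σ^2 ≡ 1050^2 = 1102500 ≡ 1196
σ^4 ≡ 1196^2 = 1430416 ≡ 629
σ^8 ≡ 629^2 = 395641 ≡ 371
σ^16 ≡ 371^2 = 137641 ≡ 1341
σ^32 ≡ 1341^2 = 1798281 ≡ 484
σ^64 ≡ 484^2 = 234256 ≡ 1183
σ^128 ≡ 1183^2 = 1399489 ≡ 1051
σ^256 ≡ 1051^2 = 1104601 ≡ 571
277 = 256 + 16 + 4 + 1, so σ^277 ≡ 571·1341·629·1050 ≡ 1285 (mod 1363)
1285 = m, so the signature checks out.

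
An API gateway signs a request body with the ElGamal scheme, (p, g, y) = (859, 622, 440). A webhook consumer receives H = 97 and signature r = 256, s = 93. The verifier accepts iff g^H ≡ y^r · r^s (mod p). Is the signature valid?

Left side g^H mod p:
622^97 mod 859 = 845
Right side y^r · r^s mod p:
440^256 mod 859 = 804
256^93 mod 859 = 297
804·297 = 238788 ≡ 845 (mod 859)
845 ≡ 845 (mod 859), so the signature is genuine.

valid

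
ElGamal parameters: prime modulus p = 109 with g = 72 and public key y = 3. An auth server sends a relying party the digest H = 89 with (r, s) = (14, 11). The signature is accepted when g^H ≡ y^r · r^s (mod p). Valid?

Left side g^H mod p:
72^2 = 5184 ≡ 61
72^4 ≡ 61^2 = 3721 ≡ 15
72^8 ≡ 15^2 = 225 ≡ 7
72^16 ≡ 7^2 = 49
72^32 ≡ 49^2 = 2401 ≡ 3
72^64 ≡ 3^2 = 9
89 = 64 + 16 + 8 + 1, so 72^89 ≡ 9·49·7·72 ≡ 13 (mod 109)
Right side y^r · r^s mod p:
3^2 = 9
3^4 ≡ 9^2 = 81
3^8 ≡ 81^2 = 6561 ≡ 21
14 = 8 + 4 + 2, so 3^14 ≡ 21·81·9 ≡ 49 (mod 109)
14^2 = 196 ≡ 87
14^4 ≡ 87^2 = 7569 ≡ 48
14^8 ≡ 48^2 = 2304 ≡ 15
11 = 8 + 2 + 1, so 14^11 ≡ 15·87·14 ≡ 67 (mod 109)
49·67 = 3283 ≡ 13 (mod 109)
13 ≡ 13 (mod 109), so the signature is genuine.

yes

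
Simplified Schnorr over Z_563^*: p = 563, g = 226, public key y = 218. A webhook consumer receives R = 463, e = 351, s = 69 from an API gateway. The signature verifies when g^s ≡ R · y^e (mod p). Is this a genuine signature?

forged

g^s mod p:
226^2 = 51076 ≡ 406
226^4 ≡ 406^2 = 164836 ≡ 440
226^8 ≡ 440^2 = 193600 ≡ 491
226^16 ≡ 491^2 = 241081 ≡ 117
226^32 ≡ 117^2 = 13689 ≡ 177
226^64 ≡ 177^2 = 31329 ≡ 364
69 = 64 + 4 + 1, so 226^69 ≡ 364·440·226 ≡ 327 (mod 563)
R · y^e mod p:
218^2 = 47524 ≡ 232
218^4 ≡ 232^2 = 53824 ≡ 339
218^8 ≡ 339^2 = 114921 ≡ 69
218^16 ≡ 69^2 = 4761 ≡ 257
218^32 ≡ 257^2 = 66049 ≡ 178
218^64 ≡ 178^2 = 31684 ≡ 156
218^128 ≡ 156^2 = 24336 ≡ 127
218^256 ≡ 127^2 = 16129 ≡ 365
351 = 256 + 64 + 16 + 8 + 4 + 2 + 1, so 218^351 ≡ 365·156·257·69·339·232·218 ≡ 192 (mod 563)
463·192 = 88896 ≡ 505 (mod 563)
327 ≠ 505; the check fails.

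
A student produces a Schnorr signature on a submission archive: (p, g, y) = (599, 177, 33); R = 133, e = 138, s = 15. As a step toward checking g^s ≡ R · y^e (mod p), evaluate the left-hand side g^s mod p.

286

177^2 = 31329 ≡ 181
177^4 ≡ 181^2 = 32761 ≡ 415
177^8 ≡ 415^2 = 172225 ≡ 312
15 = 8 + 4 + 2 + 1, so 177^15 ≡ 312·415·181·177 ≡ 286 (mod 599)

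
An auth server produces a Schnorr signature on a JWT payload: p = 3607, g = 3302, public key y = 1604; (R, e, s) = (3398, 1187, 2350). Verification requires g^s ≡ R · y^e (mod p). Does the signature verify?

g^s mod p:
3302^2 = 10903204 ≡ 2850
3302^4 ≡ 2850^2 = 8122500 ≡ 3143
3302^8 ≡ 3143^2 = 9878449 ≡ 2483
3302^16 ≡ 2483^2 = 6165289 ≡ 926
3302^32 ≡ 926^2 = 857476 ≡ 2617
3302^64 ≡ 2617^2 = 6848689 ≡ 2603
3302^128 ≡ 2603^2 = 6775609 ≡ 1663
3302^256 ≡ 1663^2 = 2765569 ≡ 2607
3302^512 ≡ 2607^2 = 6796449 ≡ 861
3302^1024 ≡ 861^2 = 741321 ≡ 1886
3302^2048 ≡ 1886^2 = 3556996 ≡ 494
2350 = 2048 + 256 + 32 + 8 + 4 + 2, so 3302^2350 ≡ 494·2607·2617·2483·3143·2850 ≡ 2429 (mod 3607)
R · y^e mod p:
1604^2 = 2572816 ≡ 1025
1604^4 ≡ 1025^2 = 1050625 ≡ 988
1604^8 ≡ 988^2 = 976144 ≡ 2254
1604^16 ≡ 2254^2 = 5080516 ≡ 1860
1604^32 ≡ 1860^2 = 3459600 ≡ 487
1604^64 ≡ 487^2 = 237169 ≡ 2714
1604^128 ≡ 2714^2 = 7365796 ≡ 302
1604^256 ≡ 302^2 = 91204 ≡ 1029
1604^512 ≡ 1029^2 = 1058841 ≡ 1990
1604^1024 ≡ 1990^2 = 3960100 ≡ 3221
1187 = 1024 + 128 + 32 + 2 + 1, so 1604^1187 ≡ 3221·302·487·1025·1604 ≡ 986 (mod 3607)
3398·986 = 3350428 ≡ 3132 (mod 3607)
2429 ≠ 3132; the check fails.

does not verify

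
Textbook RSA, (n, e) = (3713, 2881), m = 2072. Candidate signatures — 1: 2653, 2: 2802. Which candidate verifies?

1

Candidate 1: 2653^2 = 7038409 ≡ 2274; 2653^4 ≡ 2274^2 = 5171076 ≡ 2580; 2653^8 ≡ 2580^2 = 6656400 ≡ 2704; 2653^16 ≡ 2704^2 = 7311616 ≡ 719; 2653^32 ≡ 719^2 = 516961 ≡ 854; 2653^64 ≡ 854^2 = 729316 ≡ 1568; 2653^128 ≡ 1568^2 = 2458624 ≡ 618; 2653^256 ≡ 618^2 = 381924 ≡ 3198; 2653^512 ≡ 3198^2 = 10227204 ≡ 1602; 2653^1024 ≡ 1602^2 = 2566404 ≡ 721; 2653^2048 ≡ 721^2 = 519841 ≡ 21; 2881 = 2048 + 512 + 256 + 64 + 1, so 2653^2881 ≡ 21·1602·3198·1568·2653 ≡ 2072 (mod 3713)
  → matches m = 2072
Candidate 2: 2802^2 = 7851204 ≡ 1922; 2802^4 ≡ 1922^2 = 3694084 ≡ 3362; 2802^8 ≡ 3362^2 = 11303044 ≡ 672; 2802^16 ≡ 672^2 = 451584 ≡ 2311; 2802^32 ≡ 2311^2 = 5340721 ≡ 1427; 2802^64 ≡ 1427^2 = 2036329 ≡ 1605; 2802^128 ≡ 1605^2 = 2576025 ≡ 2916; 2802^256 ≡ 2916^2 = 8503056 ≡ 286; 2802^512 ≡ 286^2 = 81796 ≡ 110; 2802^1024 ≡ 110^2 = 12100 ≡ 961; 2802^2048 ≡ 961^2 = 923521 ≡ 2697; 2881 = 2048 + 512 + 256 + 64 + 1, so 2802^2881 ≡ 2697·110·286·1605·2802 ≡ 2240 (mod 3713)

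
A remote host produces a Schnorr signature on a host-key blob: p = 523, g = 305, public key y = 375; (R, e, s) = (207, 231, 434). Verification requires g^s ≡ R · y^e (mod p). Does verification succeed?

g^s mod p:
305^2 = 93025 ≡ 454
305^4 ≡ 454^2 = 206116 ≡ 54
305^8 ≡ 54^2 = 2916 ≡ 301
305^16 ≡ 301^2 = 90601 ≡ 122
305^32 ≡ 122^2 = 14884 ≡ 240
305^64 ≡ 240^2 = 57600 ≡ 70
305^128 ≡ 70^2 = 4900 ≡ 193
305^256 ≡ 193^2 = 37249 ≡ 116
434 = 256 + 128 + 32 + 16 + 2, so 305^434 ≡ 116·193·240·122·454 ≡ 209 (mod 523)
R · y^e mod p:
375^2 = 140625 ≡ 461
375^4 ≡ 461^2 = 212521 ≡ 183
375^8 ≡ 183^2 = 33489 ≡ 17
375^16 ≡ 17^2 = 289
375^32 ≡ 289^2 = 83521 ≡ 364
375^64 ≡ 364^2 = 132496 ≡ 177
375^128 ≡ 177^2 = 31329 ≡ 472
231 = 128 + 64 + 32 + 4 + 2 + 1, so 375^231 ≡ 472·177·364·183·461·375 ≡ 428 (mod 523)
207·428 = 88596 ≡ 209 (mod 523)
209 ≡ 209 (mod 523); signature holds.

passes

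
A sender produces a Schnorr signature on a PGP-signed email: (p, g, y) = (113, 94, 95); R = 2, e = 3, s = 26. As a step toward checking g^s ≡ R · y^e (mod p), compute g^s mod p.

88

Squares mod 113: 94^1≡94, 94^2≡22, 94^4≡32, 94^8≡7, 94^16≡49
26 = 16 + 8 + 2, so 94^26 ≡ 49·7·22 ≡ 88 (mod 113)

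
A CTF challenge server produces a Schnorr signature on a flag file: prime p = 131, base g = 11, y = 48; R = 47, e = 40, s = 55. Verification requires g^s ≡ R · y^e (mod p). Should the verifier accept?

g^s mod p:
11^2 = 121
11^4 ≡ 121^2 = 14641 ≡ 100
11^8 ≡ 100^2 = 10000 ≡ 44
11^16 ≡ 44^2 = 1936 ≡ 102
11^32 ≡ 102^2 = 10404 ≡ 55
55 = 32 + 16 + 4 + 2 + 1, so 11^55 ≡ 55·102·100·121·11 ≡ 39 (mod 131)
R · y^e mod p:
48^2 = 2304 ≡ 77
48^4 ≡ 77^2 = 5929 ≡ 34
48^8 ≡ 34^2 = 1156 ≡ 108
48^16 ≡ 108^2 = 11664 ≡ 5
48^32 ≡ 5^2 = 25
40 = 32 + 8, so 48^40 ≡ 25·108 ≡ 80 (mod 131)
47·80 = 3760 ≡ 92 (mod 131)
39 ≠ 92; the check fails.

reject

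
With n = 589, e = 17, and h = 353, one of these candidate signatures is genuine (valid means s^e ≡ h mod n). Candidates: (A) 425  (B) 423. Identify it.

A

Candidate A: 425^2 = 180625 ≡ 391; 425^4 ≡ 391^2 = 152881 ≡ 330; 425^8 ≡ 330^2 = 108900 ≡ 524; 425^16 ≡ 524^2 = 274576 ≡ 102; 17 = 16 + 1, so 425^17 ≡ 102·425 ≡ 353 (mod 589)
  → matches h = 353
Candidate B: 423^2 = 178929 ≡ 462; 423^4 ≡ 462^2 = 213444 ≡ 226; 423^8 ≡ 226^2 = 51076 ≡ 422; 423^16 ≡ 422^2 = 178084 ≡ 206; 17 = 16 + 1, so 423^17 ≡ 206·423 ≡ 555 (mod 589)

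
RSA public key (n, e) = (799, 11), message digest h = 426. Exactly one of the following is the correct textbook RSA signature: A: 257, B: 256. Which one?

B

Candidate A: 257^2 = 66049 ≡ 531; 257^4 ≡ 531^2 = 281961 ≡ 713; 257^8 ≡ 713^2 = 508369 ≡ 205; 11 = 8 + 2 + 1, so 257^11 ≡ 205·531·257 ≡ 348 (mod 799)
Candidate B: 256^2 = 65536 ≡ 18; 256^4 ≡ 18^2 = 324; 256^8 ≡ 324^2 = 104976 ≡ 307; 11 = 8 + 2 + 1, so 256^11 ≡ 307·18·256 ≡ 426 (mod 799)
  → matches h = 426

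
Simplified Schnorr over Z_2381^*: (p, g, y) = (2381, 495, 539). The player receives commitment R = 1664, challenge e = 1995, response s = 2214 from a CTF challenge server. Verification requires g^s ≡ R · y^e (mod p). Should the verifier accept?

g^s mod p:
495^2 = 245025 ≡ 2163
495^4 ≡ 2163^2 = 4678569 ≡ 2285
495^8 ≡ 2285^2 = 5221225 ≡ 2073
495^16 ≡ 2073^2 = 4297329 ≡ 2005
495^32 ≡ 2005^2 = 4020025 ≡ 897
495^64 ≡ 897^2 = 804609 ≡ 2212
495^128 ≡ 2212^2 = 4892944 ≡ 2370
495^256 ≡ 2370^2 = 5616900 ≡ 121
495^512 ≡ 121^2 = 14641 ≡ 355
495^1024 ≡ 355^2 = 126025 ≡ 2213
495^2048 ≡ 2213^2 = 4897369 ≡ 2033
2214 = 2048 + 128 + 32 + 4 + 2, so 495^2214 ≡ 2033·2370·897·2285·2163 ≡ 2213 (mod 2381)
R · y^e mod p:
539^2 = 290521 ≡ 39
539^4 ≡ 39^2 = 1521
539^8 ≡ 1521^2 = 2313441 ≡ 1490
539^16 ≡ 1490^2 = 2220100 ≡ 1008
539^32 ≡ 1008^2 = 1016064 ≡ 1758
539^64 ≡ 1758^2 = 3090564 ≡ 26
539^128 ≡ 26^2 = 676
539^256 ≡ 676^2 = 456976 ≡ 2205
539^512 ≡ 2205^2 = 4862025 ≡ 23
539^1024 ≡ 23^2 = 529
1995 = 1024 + 512 + 256 + 128 + 64 + 8 + 2 + 1, so 539^1995 ≡ 529·23·2205·676·26·1490·39·539 ≡ 1821 (mod 2381)
1664·1821 = 3030144 ≡ 1512 (mod 2381)
2213 ≠ 1512; the check fails.

reject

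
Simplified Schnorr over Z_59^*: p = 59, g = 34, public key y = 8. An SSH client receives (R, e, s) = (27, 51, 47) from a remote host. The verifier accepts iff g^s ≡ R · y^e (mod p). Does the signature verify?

verifies

g^s mod p:
Squares mod 59: 34^1≡34, 34^2≡35, 34^4≡45, 34^8≡19, 34^16≡7, 34^32≡49
47 = 32 + 8 + 4 + 2 + 1, so 34^47 ≡ 49·19·45·35·34 ≡ 50 (mod 59)
R · y^e mod p:
Squares mod 59: 8^1≡8, 8^2≡5, 8^4≡25, 8^8≡35, 8^16≡45, 8^32≡19
51 = 32 + 16 + 2 + 1, so 8^51 ≡ 19·45·5·8 ≡ 39 (mod 59)
27·39 = 1053 ≡ 50 (mod 59)
50 ≡ 50 (mod 59); signature holds.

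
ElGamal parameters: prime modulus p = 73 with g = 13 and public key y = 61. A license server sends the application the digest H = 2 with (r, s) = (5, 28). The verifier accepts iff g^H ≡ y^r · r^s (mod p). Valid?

no

Left side g^H mod p:
Squares mod 73: 13^1≡13, 13^2≡23
13^2 ≡ 23 (mod 73)
Right side y^r · r^s mod p:
Squares mod 73: 61^1≡61, 61^2≡71, 61^4≡4
5 = 4 + 1, so 61^5 ≡ 4·61 ≡ 25 (mod 73)
Squares mod 73: 5^1≡5, 5^2≡25, 5^4≡41, 5^8≡2, 5^16≡4
28 = 16 + 8 + 4, so 5^28 ≡ 4·2·41 ≡ 36 (mod 73)
25·36 = 900 ≡ 24 (mod 73)
23 ≠ 24, so verification fails.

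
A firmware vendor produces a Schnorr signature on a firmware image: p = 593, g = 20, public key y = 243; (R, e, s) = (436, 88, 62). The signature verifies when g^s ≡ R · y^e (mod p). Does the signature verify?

g^s mod p:
20^2 = 400
20^4 ≡ 400^2 = 160000 ≡ 483
20^8 ≡ 483^2 = 233289 ≡ 240
20^16 ≡ 240^2 = 57600 ≡ 79
20^32 ≡ 79^2 = 6241 ≡ 311
62 = 32 + 16 + 8 + 4 + 2, so 20^62 ≡ 311·79·240·483·400 ≡ 98 (mod 593)
R · y^e mod p:
243^2 = 59049 ≡ 342
243^4 ≡ 342^2 = 116964 ≡ 143
243^8 ≡ 143^2 = 20449 ≡ 287
243^16 ≡ 287^2 = 82369 ≡ 535
243^32 ≡ 535^2 = 286225 ≡ 399
243^64 ≡ 399^2 = 159201 ≡ 277
88 = 64 + 16 + 8, so 243^88 ≡ 277·535·287 ≡ 226 (mod 593)
436·226 = 98536 ≡ 98 (mod 593)
98 ≡ 98 (mod 593); signature holds.

verifies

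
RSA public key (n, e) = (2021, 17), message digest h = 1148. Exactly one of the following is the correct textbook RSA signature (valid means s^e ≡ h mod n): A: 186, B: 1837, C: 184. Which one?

Candidate A: Squares mod 2021: 186^1≡186, 186^2≡239, 186^4≡533, 186^8≡1149, 186^16≡488; 17 = 16 + 1, so 186^17 ≡ 488·186 ≡ 1844 (mod 2021)
Candidate B: Squares mod 2021: 1837^1≡1837, 1837^2≡1520, 1837^4≡397, 1837^8≡1992, 1837^16≡841; 17 = 16 + 1, so 1837^17 ≡ 841·1837 ≡ 873 (mod 2021)
Candidate C: Squares mod 2021: 184^1≡184, 184^2≡1520, 184^4≡397, 184^8≡1992, 184^16≡841; 17 = 16 + 1, so 184^17 ≡ 841·184 ≡ 1148 (mod 2021)
  → matches h = 1148

C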